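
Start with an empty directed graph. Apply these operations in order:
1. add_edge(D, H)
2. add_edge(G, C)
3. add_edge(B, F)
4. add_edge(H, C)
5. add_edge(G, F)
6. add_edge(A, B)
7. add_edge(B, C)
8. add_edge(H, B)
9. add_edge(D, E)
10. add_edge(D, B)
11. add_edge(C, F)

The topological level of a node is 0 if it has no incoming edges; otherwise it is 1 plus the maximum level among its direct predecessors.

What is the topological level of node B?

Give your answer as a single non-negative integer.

Answer: 2

Derivation:
Op 1: add_edge(D, H). Edges now: 1
Op 2: add_edge(G, C). Edges now: 2
Op 3: add_edge(B, F). Edges now: 3
Op 4: add_edge(H, C). Edges now: 4
Op 5: add_edge(G, F). Edges now: 5
Op 6: add_edge(A, B). Edges now: 6
Op 7: add_edge(B, C). Edges now: 7
Op 8: add_edge(H, B). Edges now: 8
Op 9: add_edge(D, E). Edges now: 9
Op 10: add_edge(D, B). Edges now: 10
Op 11: add_edge(C, F). Edges now: 11
Compute levels (Kahn BFS):
  sources (in-degree 0): A, D, G
  process A: level=0
    A->B: in-degree(B)=2, level(B)>=1
  process D: level=0
    D->B: in-degree(B)=1, level(B)>=1
    D->E: in-degree(E)=0, level(E)=1, enqueue
    D->H: in-degree(H)=0, level(H)=1, enqueue
  process G: level=0
    G->C: in-degree(C)=2, level(C)>=1
    G->F: in-degree(F)=2, level(F)>=1
  process E: level=1
  process H: level=1
    H->B: in-degree(B)=0, level(B)=2, enqueue
    H->C: in-degree(C)=1, level(C)>=2
  process B: level=2
    B->C: in-degree(C)=0, level(C)=3, enqueue
    B->F: in-degree(F)=1, level(F)>=3
  process C: level=3
    C->F: in-degree(F)=0, level(F)=4, enqueue
  process F: level=4
All levels: A:0, B:2, C:3, D:0, E:1, F:4, G:0, H:1
level(B) = 2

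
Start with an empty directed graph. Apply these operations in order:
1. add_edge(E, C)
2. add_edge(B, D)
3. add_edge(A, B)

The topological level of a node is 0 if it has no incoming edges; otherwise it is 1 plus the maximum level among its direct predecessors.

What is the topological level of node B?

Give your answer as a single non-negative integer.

Op 1: add_edge(E, C). Edges now: 1
Op 2: add_edge(B, D). Edges now: 2
Op 3: add_edge(A, B). Edges now: 3
Compute levels (Kahn BFS):
  sources (in-degree 0): A, E
  process A: level=0
    A->B: in-degree(B)=0, level(B)=1, enqueue
  process E: level=0
    E->C: in-degree(C)=0, level(C)=1, enqueue
  process B: level=1
    B->D: in-degree(D)=0, level(D)=2, enqueue
  process C: level=1
  process D: level=2
All levels: A:0, B:1, C:1, D:2, E:0
level(B) = 1

Answer: 1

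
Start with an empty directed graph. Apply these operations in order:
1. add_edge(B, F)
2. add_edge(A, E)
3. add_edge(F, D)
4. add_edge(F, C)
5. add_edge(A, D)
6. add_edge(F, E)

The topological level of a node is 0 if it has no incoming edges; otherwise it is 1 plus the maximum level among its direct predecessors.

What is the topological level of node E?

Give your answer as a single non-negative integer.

Answer: 2

Derivation:
Op 1: add_edge(B, F). Edges now: 1
Op 2: add_edge(A, E). Edges now: 2
Op 3: add_edge(F, D). Edges now: 3
Op 4: add_edge(F, C). Edges now: 4
Op 5: add_edge(A, D). Edges now: 5
Op 6: add_edge(F, E). Edges now: 6
Compute levels (Kahn BFS):
  sources (in-degree 0): A, B
  process A: level=0
    A->D: in-degree(D)=1, level(D)>=1
    A->E: in-degree(E)=1, level(E)>=1
  process B: level=0
    B->F: in-degree(F)=0, level(F)=1, enqueue
  process F: level=1
    F->C: in-degree(C)=0, level(C)=2, enqueue
    F->D: in-degree(D)=0, level(D)=2, enqueue
    F->E: in-degree(E)=0, level(E)=2, enqueue
  process C: level=2
  process D: level=2
  process E: level=2
All levels: A:0, B:0, C:2, D:2, E:2, F:1
level(E) = 2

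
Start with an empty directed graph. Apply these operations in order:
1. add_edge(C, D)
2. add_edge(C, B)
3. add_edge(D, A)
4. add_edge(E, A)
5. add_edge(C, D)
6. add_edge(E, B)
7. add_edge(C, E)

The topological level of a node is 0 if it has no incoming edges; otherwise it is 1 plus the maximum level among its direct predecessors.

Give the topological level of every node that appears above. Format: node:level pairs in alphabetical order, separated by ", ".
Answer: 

Op 1: add_edge(C, D). Edges now: 1
Op 2: add_edge(C, B). Edges now: 2
Op 3: add_edge(D, A). Edges now: 3
Op 4: add_edge(E, A). Edges now: 4
Op 5: add_edge(C, D) (duplicate, no change). Edges now: 4
Op 6: add_edge(E, B). Edges now: 5
Op 7: add_edge(C, E). Edges now: 6
Compute levels (Kahn BFS):
  sources (in-degree 0): C
  process C: level=0
    C->B: in-degree(B)=1, level(B)>=1
    C->D: in-degree(D)=0, level(D)=1, enqueue
    C->E: in-degree(E)=0, level(E)=1, enqueue
  process D: level=1
    D->A: in-degree(A)=1, level(A)>=2
  process E: level=1
    E->A: in-degree(A)=0, level(A)=2, enqueue
    E->B: in-degree(B)=0, level(B)=2, enqueue
  process A: level=2
  process B: level=2
All levels: A:2, B:2, C:0, D:1, E:1

Answer: A:2, B:2, C:0, D:1, E:1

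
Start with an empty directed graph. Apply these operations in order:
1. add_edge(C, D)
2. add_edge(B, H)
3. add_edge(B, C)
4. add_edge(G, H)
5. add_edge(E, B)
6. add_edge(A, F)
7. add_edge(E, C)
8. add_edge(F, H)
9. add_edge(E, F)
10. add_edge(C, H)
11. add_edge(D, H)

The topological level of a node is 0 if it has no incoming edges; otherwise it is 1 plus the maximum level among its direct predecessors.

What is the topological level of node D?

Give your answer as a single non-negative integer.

Op 1: add_edge(C, D). Edges now: 1
Op 2: add_edge(B, H). Edges now: 2
Op 3: add_edge(B, C). Edges now: 3
Op 4: add_edge(G, H). Edges now: 4
Op 5: add_edge(E, B). Edges now: 5
Op 6: add_edge(A, F). Edges now: 6
Op 7: add_edge(E, C). Edges now: 7
Op 8: add_edge(F, H). Edges now: 8
Op 9: add_edge(E, F). Edges now: 9
Op 10: add_edge(C, H). Edges now: 10
Op 11: add_edge(D, H). Edges now: 11
Compute levels (Kahn BFS):
  sources (in-degree 0): A, E, G
  process A: level=0
    A->F: in-degree(F)=1, level(F)>=1
  process E: level=0
    E->B: in-degree(B)=0, level(B)=1, enqueue
    E->C: in-degree(C)=1, level(C)>=1
    E->F: in-degree(F)=0, level(F)=1, enqueue
  process G: level=0
    G->H: in-degree(H)=4, level(H)>=1
  process B: level=1
    B->C: in-degree(C)=0, level(C)=2, enqueue
    B->H: in-degree(H)=3, level(H)>=2
  process F: level=1
    F->H: in-degree(H)=2, level(H)>=2
  process C: level=2
    C->D: in-degree(D)=0, level(D)=3, enqueue
    C->H: in-degree(H)=1, level(H)>=3
  process D: level=3
    D->H: in-degree(H)=0, level(H)=4, enqueue
  process H: level=4
All levels: A:0, B:1, C:2, D:3, E:0, F:1, G:0, H:4
level(D) = 3

Answer: 3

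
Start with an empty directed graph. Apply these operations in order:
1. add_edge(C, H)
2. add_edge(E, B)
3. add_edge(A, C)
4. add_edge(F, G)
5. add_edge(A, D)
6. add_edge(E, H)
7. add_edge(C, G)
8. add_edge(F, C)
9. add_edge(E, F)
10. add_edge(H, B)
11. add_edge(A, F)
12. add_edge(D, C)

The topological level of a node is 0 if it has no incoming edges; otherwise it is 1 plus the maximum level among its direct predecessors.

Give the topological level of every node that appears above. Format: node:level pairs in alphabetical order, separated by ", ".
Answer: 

Answer: A:0, B:4, C:2, D:1, E:0, F:1, G:3, H:3

Derivation:
Op 1: add_edge(C, H). Edges now: 1
Op 2: add_edge(E, B). Edges now: 2
Op 3: add_edge(A, C). Edges now: 3
Op 4: add_edge(F, G). Edges now: 4
Op 5: add_edge(A, D). Edges now: 5
Op 6: add_edge(E, H). Edges now: 6
Op 7: add_edge(C, G). Edges now: 7
Op 8: add_edge(F, C). Edges now: 8
Op 9: add_edge(E, F). Edges now: 9
Op 10: add_edge(H, B). Edges now: 10
Op 11: add_edge(A, F). Edges now: 11
Op 12: add_edge(D, C). Edges now: 12
Compute levels (Kahn BFS):
  sources (in-degree 0): A, E
  process A: level=0
    A->C: in-degree(C)=2, level(C)>=1
    A->D: in-degree(D)=0, level(D)=1, enqueue
    A->F: in-degree(F)=1, level(F)>=1
  process E: level=0
    E->B: in-degree(B)=1, level(B)>=1
    E->F: in-degree(F)=0, level(F)=1, enqueue
    E->H: in-degree(H)=1, level(H)>=1
  process D: level=1
    D->C: in-degree(C)=1, level(C)>=2
  process F: level=1
    F->C: in-degree(C)=0, level(C)=2, enqueue
    F->G: in-degree(G)=1, level(G)>=2
  process C: level=2
    C->G: in-degree(G)=0, level(G)=3, enqueue
    C->H: in-degree(H)=0, level(H)=3, enqueue
  process G: level=3
  process H: level=3
    H->B: in-degree(B)=0, level(B)=4, enqueue
  process B: level=4
All levels: A:0, B:4, C:2, D:1, E:0, F:1, G:3, H:3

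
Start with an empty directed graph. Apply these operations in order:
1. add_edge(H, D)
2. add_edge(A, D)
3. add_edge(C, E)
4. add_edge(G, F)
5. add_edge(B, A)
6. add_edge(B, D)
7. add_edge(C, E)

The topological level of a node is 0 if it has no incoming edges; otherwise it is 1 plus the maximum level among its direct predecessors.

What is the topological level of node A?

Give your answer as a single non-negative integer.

Op 1: add_edge(H, D). Edges now: 1
Op 2: add_edge(A, D). Edges now: 2
Op 3: add_edge(C, E). Edges now: 3
Op 4: add_edge(G, F). Edges now: 4
Op 5: add_edge(B, A). Edges now: 5
Op 6: add_edge(B, D). Edges now: 6
Op 7: add_edge(C, E) (duplicate, no change). Edges now: 6
Compute levels (Kahn BFS):
  sources (in-degree 0): B, C, G, H
  process B: level=0
    B->A: in-degree(A)=0, level(A)=1, enqueue
    B->D: in-degree(D)=2, level(D)>=1
  process C: level=0
    C->E: in-degree(E)=0, level(E)=1, enqueue
  process G: level=0
    G->F: in-degree(F)=0, level(F)=1, enqueue
  process H: level=0
    H->D: in-degree(D)=1, level(D)>=1
  process A: level=1
    A->D: in-degree(D)=0, level(D)=2, enqueue
  process E: level=1
  process F: level=1
  process D: level=2
All levels: A:1, B:0, C:0, D:2, E:1, F:1, G:0, H:0
level(A) = 1

Answer: 1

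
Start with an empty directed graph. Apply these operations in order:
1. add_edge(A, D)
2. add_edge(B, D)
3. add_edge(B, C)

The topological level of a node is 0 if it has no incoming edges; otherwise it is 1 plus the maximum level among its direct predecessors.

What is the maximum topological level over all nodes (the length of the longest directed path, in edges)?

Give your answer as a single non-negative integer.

Op 1: add_edge(A, D). Edges now: 1
Op 2: add_edge(B, D). Edges now: 2
Op 3: add_edge(B, C). Edges now: 3
Compute levels (Kahn BFS):
  sources (in-degree 0): A, B
  process A: level=0
    A->D: in-degree(D)=1, level(D)>=1
  process B: level=0
    B->C: in-degree(C)=0, level(C)=1, enqueue
    B->D: in-degree(D)=0, level(D)=1, enqueue
  process C: level=1
  process D: level=1
All levels: A:0, B:0, C:1, D:1
max level = 1

Answer: 1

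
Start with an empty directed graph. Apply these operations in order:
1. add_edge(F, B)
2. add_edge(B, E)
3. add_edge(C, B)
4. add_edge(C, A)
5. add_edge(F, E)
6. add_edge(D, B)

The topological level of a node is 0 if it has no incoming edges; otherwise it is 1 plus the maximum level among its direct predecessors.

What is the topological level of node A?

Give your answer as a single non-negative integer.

Answer: 1

Derivation:
Op 1: add_edge(F, B). Edges now: 1
Op 2: add_edge(B, E). Edges now: 2
Op 3: add_edge(C, B). Edges now: 3
Op 4: add_edge(C, A). Edges now: 4
Op 5: add_edge(F, E). Edges now: 5
Op 6: add_edge(D, B). Edges now: 6
Compute levels (Kahn BFS):
  sources (in-degree 0): C, D, F
  process C: level=0
    C->A: in-degree(A)=0, level(A)=1, enqueue
    C->B: in-degree(B)=2, level(B)>=1
  process D: level=0
    D->B: in-degree(B)=1, level(B)>=1
  process F: level=0
    F->B: in-degree(B)=0, level(B)=1, enqueue
    F->E: in-degree(E)=1, level(E)>=1
  process A: level=1
  process B: level=1
    B->E: in-degree(E)=0, level(E)=2, enqueue
  process E: level=2
All levels: A:1, B:1, C:0, D:0, E:2, F:0
level(A) = 1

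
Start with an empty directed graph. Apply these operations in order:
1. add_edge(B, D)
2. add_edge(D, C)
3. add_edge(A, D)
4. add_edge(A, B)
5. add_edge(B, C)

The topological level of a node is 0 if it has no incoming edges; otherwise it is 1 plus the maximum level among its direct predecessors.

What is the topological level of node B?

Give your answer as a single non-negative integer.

Answer: 1

Derivation:
Op 1: add_edge(B, D). Edges now: 1
Op 2: add_edge(D, C). Edges now: 2
Op 3: add_edge(A, D). Edges now: 3
Op 4: add_edge(A, B). Edges now: 4
Op 5: add_edge(B, C). Edges now: 5
Compute levels (Kahn BFS):
  sources (in-degree 0): A
  process A: level=0
    A->B: in-degree(B)=0, level(B)=1, enqueue
    A->D: in-degree(D)=1, level(D)>=1
  process B: level=1
    B->C: in-degree(C)=1, level(C)>=2
    B->D: in-degree(D)=0, level(D)=2, enqueue
  process D: level=2
    D->C: in-degree(C)=0, level(C)=3, enqueue
  process C: level=3
All levels: A:0, B:1, C:3, D:2
level(B) = 1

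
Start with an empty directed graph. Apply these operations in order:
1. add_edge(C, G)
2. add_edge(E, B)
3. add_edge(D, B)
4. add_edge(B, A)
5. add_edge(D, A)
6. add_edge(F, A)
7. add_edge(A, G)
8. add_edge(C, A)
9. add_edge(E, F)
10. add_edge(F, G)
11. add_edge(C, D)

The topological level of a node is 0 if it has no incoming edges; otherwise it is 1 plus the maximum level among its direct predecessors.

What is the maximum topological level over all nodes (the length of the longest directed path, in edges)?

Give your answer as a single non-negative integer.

Answer: 4

Derivation:
Op 1: add_edge(C, G). Edges now: 1
Op 2: add_edge(E, B). Edges now: 2
Op 3: add_edge(D, B). Edges now: 3
Op 4: add_edge(B, A). Edges now: 4
Op 5: add_edge(D, A). Edges now: 5
Op 6: add_edge(F, A). Edges now: 6
Op 7: add_edge(A, G). Edges now: 7
Op 8: add_edge(C, A). Edges now: 8
Op 9: add_edge(E, F). Edges now: 9
Op 10: add_edge(F, G). Edges now: 10
Op 11: add_edge(C, D). Edges now: 11
Compute levels (Kahn BFS):
  sources (in-degree 0): C, E
  process C: level=0
    C->A: in-degree(A)=3, level(A)>=1
    C->D: in-degree(D)=0, level(D)=1, enqueue
    C->G: in-degree(G)=2, level(G)>=1
  process E: level=0
    E->B: in-degree(B)=1, level(B)>=1
    E->F: in-degree(F)=0, level(F)=1, enqueue
  process D: level=1
    D->A: in-degree(A)=2, level(A)>=2
    D->B: in-degree(B)=0, level(B)=2, enqueue
  process F: level=1
    F->A: in-degree(A)=1, level(A)>=2
    F->G: in-degree(G)=1, level(G)>=2
  process B: level=2
    B->A: in-degree(A)=0, level(A)=3, enqueue
  process A: level=3
    A->G: in-degree(G)=0, level(G)=4, enqueue
  process G: level=4
All levels: A:3, B:2, C:0, D:1, E:0, F:1, G:4
max level = 4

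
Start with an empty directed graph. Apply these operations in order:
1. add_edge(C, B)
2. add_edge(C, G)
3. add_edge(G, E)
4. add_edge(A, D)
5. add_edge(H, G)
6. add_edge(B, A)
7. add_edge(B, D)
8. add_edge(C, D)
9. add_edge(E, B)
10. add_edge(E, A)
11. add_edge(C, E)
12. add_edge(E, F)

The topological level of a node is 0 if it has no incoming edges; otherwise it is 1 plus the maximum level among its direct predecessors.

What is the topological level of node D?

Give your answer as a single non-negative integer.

Op 1: add_edge(C, B). Edges now: 1
Op 2: add_edge(C, G). Edges now: 2
Op 3: add_edge(G, E). Edges now: 3
Op 4: add_edge(A, D). Edges now: 4
Op 5: add_edge(H, G). Edges now: 5
Op 6: add_edge(B, A). Edges now: 6
Op 7: add_edge(B, D). Edges now: 7
Op 8: add_edge(C, D). Edges now: 8
Op 9: add_edge(E, B). Edges now: 9
Op 10: add_edge(E, A). Edges now: 10
Op 11: add_edge(C, E). Edges now: 11
Op 12: add_edge(E, F). Edges now: 12
Compute levels (Kahn BFS):
  sources (in-degree 0): C, H
  process C: level=0
    C->B: in-degree(B)=1, level(B)>=1
    C->D: in-degree(D)=2, level(D)>=1
    C->E: in-degree(E)=1, level(E)>=1
    C->G: in-degree(G)=1, level(G)>=1
  process H: level=0
    H->G: in-degree(G)=0, level(G)=1, enqueue
  process G: level=1
    G->E: in-degree(E)=0, level(E)=2, enqueue
  process E: level=2
    E->A: in-degree(A)=1, level(A)>=3
    E->B: in-degree(B)=0, level(B)=3, enqueue
    E->F: in-degree(F)=0, level(F)=3, enqueue
  process B: level=3
    B->A: in-degree(A)=0, level(A)=4, enqueue
    B->D: in-degree(D)=1, level(D)>=4
  process F: level=3
  process A: level=4
    A->D: in-degree(D)=0, level(D)=5, enqueue
  process D: level=5
All levels: A:4, B:3, C:0, D:5, E:2, F:3, G:1, H:0
level(D) = 5

Answer: 5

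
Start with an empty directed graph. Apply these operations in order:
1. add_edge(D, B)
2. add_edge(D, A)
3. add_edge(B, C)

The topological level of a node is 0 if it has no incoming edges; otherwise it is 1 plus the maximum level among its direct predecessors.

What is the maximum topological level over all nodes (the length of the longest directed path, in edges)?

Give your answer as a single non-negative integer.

Op 1: add_edge(D, B). Edges now: 1
Op 2: add_edge(D, A). Edges now: 2
Op 3: add_edge(B, C). Edges now: 3
Compute levels (Kahn BFS):
  sources (in-degree 0): D
  process D: level=0
    D->A: in-degree(A)=0, level(A)=1, enqueue
    D->B: in-degree(B)=0, level(B)=1, enqueue
  process A: level=1
  process B: level=1
    B->C: in-degree(C)=0, level(C)=2, enqueue
  process C: level=2
All levels: A:1, B:1, C:2, D:0
max level = 2

Answer: 2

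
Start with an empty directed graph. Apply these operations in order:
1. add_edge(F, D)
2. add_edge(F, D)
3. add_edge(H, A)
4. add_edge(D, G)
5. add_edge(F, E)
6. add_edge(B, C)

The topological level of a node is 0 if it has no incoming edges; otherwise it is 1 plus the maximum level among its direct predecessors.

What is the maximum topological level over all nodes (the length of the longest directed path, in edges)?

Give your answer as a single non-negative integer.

Answer: 2

Derivation:
Op 1: add_edge(F, D). Edges now: 1
Op 2: add_edge(F, D) (duplicate, no change). Edges now: 1
Op 3: add_edge(H, A). Edges now: 2
Op 4: add_edge(D, G). Edges now: 3
Op 5: add_edge(F, E). Edges now: 4
Op 6: add_edge(B, C). Edges now: 5
Compute levels (Kahn BFS):
  sources (in-degree 0): B, F, H
  process B: level=0
    B->C: in-degree(C)=0, level(C)=1, enqueue
  process F: level=0
    F->D: in-degree(D)=0, level(D)=1, enqueue
    F->E: in-degree(E)=0, level(E)=1, enqueue
  process H: level=0
    H->A: in-degree(A)=0, level(A)=1, enqueue
  process C: level=1
  process D: level=1
    D->G: in-degree(G)=0, level(G)=2, enqueue
  process E: level=1
  process A: level=1
  process G: level=2
All levels: A:1, B:0, C:1, D:1, E:1, F:0, G:2, H:0
max level = 2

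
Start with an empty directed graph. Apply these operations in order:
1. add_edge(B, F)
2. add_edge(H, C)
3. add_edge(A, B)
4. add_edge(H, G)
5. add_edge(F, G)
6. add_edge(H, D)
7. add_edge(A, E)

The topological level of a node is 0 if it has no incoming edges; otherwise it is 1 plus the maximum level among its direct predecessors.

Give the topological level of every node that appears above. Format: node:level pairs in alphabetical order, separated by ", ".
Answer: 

Answer: A:0, B:1, C:1, D:1, E:1, F:2, G:3, H:0

Derivation:
Op 1: add_edge(B, F). Edges now: 1
Op 2: add_edge(H, C). Edges now: 2
Op 3: add_edge(A, B). Edges now: 3
Op 4: add_edge(H, G). Edges now: 4
Op 5: add_edge(F, G). Edges now: 5
Op 6: add_edge(H, D). Edges now: 6
Op 7: add_edge(A, E). Edges now: 7
Compute levels (Kahn BFS):
  sources (in-degree 0): A, H
  process A: level=0
    A->B: in-degree(B)=0, level(B)=1, enqueue
    A->E: in-degree(E)=0, level(E)=1, enqueue
  process H: level=0
    H->C: in-degree(C)=0, level(C)=1, enqueue
    H->D: in-degree(D)=0, level(D)=1, enqueue
    H->G: in-degree(G)=1, level(G)>=1
  process B: level=1
    B->F: in-degree(F)=0, level(F)=2, enqueue
  process E: level=1
  process C: level=1
  process D: level=1
  process F: level=2
    F->G: in-degree(G)=0, level(G)=3, enqueue
  process G: level=3
All levels: A:0, B:1, C:1, D:1, E:1, F:2, G:3, H:0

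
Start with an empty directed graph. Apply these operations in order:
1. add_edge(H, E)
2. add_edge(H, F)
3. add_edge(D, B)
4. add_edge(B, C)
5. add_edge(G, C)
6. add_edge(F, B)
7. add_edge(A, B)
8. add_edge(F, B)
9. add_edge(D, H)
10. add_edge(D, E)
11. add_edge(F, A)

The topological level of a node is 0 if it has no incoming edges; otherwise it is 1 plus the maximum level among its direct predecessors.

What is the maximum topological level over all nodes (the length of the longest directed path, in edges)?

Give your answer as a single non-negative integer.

Answer: 5

Derivation:
Op 1: add_edge(H, E). Edges now: 1
Op 2: add_edge(H, F). Edges now: 2
Op 3: add_edge(D, B). Edges now: 3
Op 4: add_edge(B, C). Edges now: 4
Op 5: add_edge(G, C). Edges now: 5
Op 6: add_edge(F, B). Edges now: 6
Op 7: add_edge(A, B). Edges now: 7
Op 8: add_edge(F, B) (duplicate, no change). Edges now: 7
Op 9: add_edge(D, H). Edges now: 8
Op 10: add_edge(D, E). Edges now: 9
Op 11: add_edge(F, A). Edges now: 10
Compute levels (Kahn BFS):
  sources (in-degree 0): D, G
  process D: level=0
    D->B: in-degree(B)=2, level(B)>=1
    D->E: in-degree(E)=1, level(E)>=1
    D->H: in-degree(H)=0, level(H)=1, enqueue
  process G: level=0
    G->C: in-degree(C)=1, level(C)>=1
  process H: level=1
    H->E: in-degree(E)=0, level(E)=2, enqueue
    H->F: in-degree(F)=0, level(F)=2, enqueue
  process E: level=2
  process F: level=2
    F->A: in-degree(A)=0, level(A)=3, enqueue
    F->B: in-degree(B)=1, level(B)>=3
  process A: level=3
    A->B: in-degree(B)=0, level(B)=4, enqueue
  process B: level=4
    B->C: in-degree(C)=0, level(C)=5, enqueue
  process C: level=5
All levels: A:3, B:4, C:5, D:0, E:2, F:2, G:0, H:1
max level = 5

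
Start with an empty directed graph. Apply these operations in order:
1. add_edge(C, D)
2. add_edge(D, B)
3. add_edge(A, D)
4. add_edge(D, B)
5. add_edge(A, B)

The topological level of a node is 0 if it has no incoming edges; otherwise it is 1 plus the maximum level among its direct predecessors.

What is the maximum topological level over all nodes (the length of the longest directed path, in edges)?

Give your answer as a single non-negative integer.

Op 1: add_edge(C, D). Edges now: 1
Op 2: add_edge(D, B). Edges now: 2
Op 3: add_edge(A, D). Edges now: 3
Op 4: add_edge(D, B) (duplicate, no change). Edges now: 3
Op 5: add_edge(A, B). Edges now: 4
Compute levels (Kahn BFS):
  sources (in-degree 0): A, C
  process A: level=0
    A->B: in-degree(B)=1, level(B)>=1
    A->D: in-degree(D)=1, level(D)>=1
  process C: level=0
    C->D: in-degree(D)=0, level(D)=1, enqueue
  process D: level=1
    D->B: in-degree(B)=0, level(B)=2, enqueue
  process B: level=2
All levels: A:0, B:2, C:0, D:1
max level = 2

Answer: 2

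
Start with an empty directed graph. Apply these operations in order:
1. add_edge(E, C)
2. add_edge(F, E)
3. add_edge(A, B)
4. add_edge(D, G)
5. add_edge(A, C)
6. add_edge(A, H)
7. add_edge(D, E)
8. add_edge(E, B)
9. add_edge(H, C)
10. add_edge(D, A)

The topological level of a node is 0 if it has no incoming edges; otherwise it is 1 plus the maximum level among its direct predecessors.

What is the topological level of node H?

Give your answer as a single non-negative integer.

Op 1: add_edge(E, C). Edges now: 1
Op 2: add_edge(F, E). Edges now: 2
Op 3: add_edge(A, B). Edges now: 3
Op 4: add_edge(D, G). Edges now: 4
Op 5: add_edge(A, C). Edges now: 5
Op 6: add_edge(A, H). Edges now: 6
Op 7: add_edge(D, E). Edges now: 7
Op 8: add_edge(E, B). Edges now: 8
Op 9: add_edge(H, C). Edges now: 9
Op 10: add_edge(D, A). Edges now: 10
Compute levels (Kahn BFS):
  sources (in-degree 0): D, F
  process D: level=0
    D->A: in-degree(A)=0, level(A)=1, enqueue
    D->E: in-degree(E)=1, level(E)>=1
    D->G: in-degree(G)=0, level(G)=1, enqueue
  process F: level=0
    F->E: in-degree(E)=0, level(E)=1, enqueue
  process A: level=1
    A->B: in-degree(B)=1, level(B)>=2
    A->C: in-degree(C)=2, level(C)>=2
    A->H: in-degree(H)=0, level(H)=2, enqueue
  process G: level=1
  process E: level=1
    E->B: in-degree(B)=0, level(B)=2, enqueue
    E->C: in-degree(C)=1, level(C)>=2
  process H: level=2
    H->C: in-degree(C)=0, level(C)=3, enqueue
  process B: level=2
  process C: level=3
All levels: A:1, B:2, C:3, D:0, E:1, F:0, G:1, H:2
level(H) = 2

Answer: 2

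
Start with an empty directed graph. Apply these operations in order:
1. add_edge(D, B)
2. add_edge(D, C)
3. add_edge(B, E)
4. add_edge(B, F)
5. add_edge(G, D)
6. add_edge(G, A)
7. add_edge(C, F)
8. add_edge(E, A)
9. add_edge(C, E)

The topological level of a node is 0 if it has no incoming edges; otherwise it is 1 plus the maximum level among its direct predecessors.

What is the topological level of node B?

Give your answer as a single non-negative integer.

Answer: 2

Derivation:
Op 1: add_edge(D, B). Edges now: 1
Op 2: add_edge(D, C). Edges now: 2
Op 3: add_edge(B, E). Edges now: 3
Op 4: add_edge(B, F). Edges now: 4
Op 5: add_edge(G, D). Edges now: 5
Op 6: add_edge(G, A). Edges now: 6
Op 7: add_edge(C, F). Edges now: 7
Op 8: add_edge(E, A). Edges now: 8
Op 9: add_edge(C, E). Edges now: 9
Compute levels (Kahn BFS):
  sources (in-degree 0): G
  process G: level=0
    G->A: in-degree(A)=1, level(A)>=1
    G->D: in-degree(D)=0, level(D)=1, enqueue
  process D: level=1
    D->B: in-degree(B)=0, level(B)=2, enqueue
    D->C: in-degree(C)=0, level(C)=2, enqueue
  process B: level=2
    B->E: in-degree(E)=1, level(E)>=3
    B->F: in-degree(F)=1, level(F)>=3
  process C: level=2
    C->E: in-degree(E)=0, level(E)=3, enqueue
    C->F: in-degree(F)=0, level(F)=3, enqueue
  process E: level=3
    E->A: in-degree(A)=0, level(A)=4, enqueue
  process F: level=3
  process A: level=4
All levels: A:4, B:2, C:2, D:1, E:3, F:3, G:0
level(B) = 2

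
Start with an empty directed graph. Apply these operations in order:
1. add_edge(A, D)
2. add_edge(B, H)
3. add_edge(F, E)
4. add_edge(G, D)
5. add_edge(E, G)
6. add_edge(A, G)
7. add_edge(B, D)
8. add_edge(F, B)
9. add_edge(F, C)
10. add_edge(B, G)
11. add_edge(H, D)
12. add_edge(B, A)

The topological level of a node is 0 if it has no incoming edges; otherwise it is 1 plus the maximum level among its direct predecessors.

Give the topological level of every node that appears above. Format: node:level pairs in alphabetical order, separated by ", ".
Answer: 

Op 1: add_edge(A, D). Edges now: 1
Op 2: add_edge(B, H). Edges now: 2
Op 3: add_edge(F, E). Edges now: 3
Op 4: add_edge(G, D). Edges now: 4
Op 5: add_edge(E, G). Edges now: 5
Op 6: add_edge(A, G). Edges now: 6
Op 7: add_edge(B, D). Edges now: 7
Op 8: add_edge(F, B). Edges now: 8
Op 9: add_edge(F, C). Edges now: 9
Op 10: add_edge(B, G). Edges now: 10
Op 11: add_edge(H, D). Edges now: 11
Op 12: add_edge(B, A). Edges now: 12
Compute levels (Kahn BFS):
  sources (in-degree 0): F
  process F: level=0
    F->B: in-degree(B)=0, level(B)=1, enqueue
    F->C: in-degree(C)=0, level(C)=1, enqueue
    F->E: in-degree(E)=0, level(E)=1, enqueue
  process B: level=1
    B->A: in-degree(A)=0, level(A)=2, enqueue
    B->D: in-degree(D)=3, level(D)>=2
    B->G: in-degree(G)=2, level(G)>=2
    B->H: in-degree(H)=0, level(H)=2, enqueue
  process C: level=1
  process E: level=1
    E->G: in-degree(G)=1, level(G)>=2
  process A: level=2
    A->D: in-degree(D)=2, level(D)>=3
    A->G: in-degree(G)=0, level(G)=3, enqueue
  process H: level=2
    H->D: in-degree(D)=1, level(D)>=3
  process G: level=3
    G->D: in-degree(D)=0, level(D)=4, enqueue
  process D: level=4
All levels: A:2, B:1, C:1, D:4, E:1, F:0, G:3, H:2

Answer: A:2, B:1, C:1, D:4, E:1, F:0, G:3, H:2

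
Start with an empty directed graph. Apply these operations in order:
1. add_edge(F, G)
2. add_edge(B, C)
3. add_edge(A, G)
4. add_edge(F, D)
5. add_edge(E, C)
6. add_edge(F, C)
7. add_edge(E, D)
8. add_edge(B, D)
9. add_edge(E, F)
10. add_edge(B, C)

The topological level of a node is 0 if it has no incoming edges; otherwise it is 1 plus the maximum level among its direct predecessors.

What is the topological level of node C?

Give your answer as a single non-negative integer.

Op 1: add_edge(F, G). Edges now: 1
Op 2: add_edge(B, C). Edges now: 2
Op 3: add_edge(A, G). Edges now: 3
Op 4: add_edge(F, D). Edges now: 4
Op 5: add_edge(E, C). Edges now: 5
Op 6: add_edge(F, C). Edges now: 6
Op 7: add_edge(E, D). Edges now: 7
Op 8: add_edge(B, D). Edges now: 8
Op 9: add_edge(E, F). Edges now: 9
Op 10: add_edge(B, C) (duplicate, no change). Edges now: 9
Compute levels (Kahn BFS):
  sources (in-degree 0): A, B, E
  process A: level=0
    A->G: in-degree(G)=1, level(G)>=1
  process B: level=0
    B->C: in-degree(C)=2, level(C)>=1
    B->D: in-degree(D)=2, level(D)>=1
  process E: level=0
    E->C: in-degree(C)=1, level(C)>=1
    E->D: in-degree(D)=1, level(D)>=1
    E->F: in-degree(F)=0, level(F)=1, enqueue
  process F: level=1
    F->C: in-degree(C)=0, level(C)=2, enqueue
    F->D: in-degree(D)=0, level(D)=2, enqueue
    F->G: in-degree(G)=0, level(G)=2, enqueue
  process C: level=2
  process D: level=2
  process G: level=2
All levels: A:0, B:0, C:2, D:2, E:0, F:1, G:2
level(C) = 2

Answer: 2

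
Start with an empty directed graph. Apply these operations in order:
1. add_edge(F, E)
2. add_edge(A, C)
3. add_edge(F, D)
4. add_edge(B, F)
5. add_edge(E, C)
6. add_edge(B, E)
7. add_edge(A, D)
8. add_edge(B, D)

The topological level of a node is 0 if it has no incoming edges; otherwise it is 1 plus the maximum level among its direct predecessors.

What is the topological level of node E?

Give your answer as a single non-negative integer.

Op 1: add_edge(F, E). Edges now: 1
Op 2: add_edge(A, C). Edges now: 2
Op 3: add_edge(F, D). Edges now: 3
Op 4: add_edge(B, F). Edges now: 4
Op 5: add_edge(E, C). Edges now: 5
Op 6: add_edge(B, E). Edges now: 6
Op 7: add_edge(A, D). Edges now: 7
Op 8: add_edge(B, D). Edges now: 8
Compute levels (Kahn BFS):
  sources (in-degree 0): A, B
  process A: level=0
    A->C: in-degree(C)=1, level(C)>=1
    A->D: in-degree(D)=2, level(D)>=1
  process B: level=0
    B->D: in-degree(D)=1, level(D)>=1
    B->E: in-degree(E)=1, level(E)>=1
    B->F: in-degree(F)=0, level(F)=1, enqueue
  process F: level=1
    F->D: in-degree(D)=0, level(D)=2, enqueue
    F->E: in-degree(E)=0, level(E)=2, enqueue
  process D: level=2
  process E: level=2
    E->C: in-degree(C)=0, level(C)=3, enqueue
  process C: level=3
All levels: A:0, B:0, C:3, D:2, E:2, F:1
level(E) = 2

Answer: 2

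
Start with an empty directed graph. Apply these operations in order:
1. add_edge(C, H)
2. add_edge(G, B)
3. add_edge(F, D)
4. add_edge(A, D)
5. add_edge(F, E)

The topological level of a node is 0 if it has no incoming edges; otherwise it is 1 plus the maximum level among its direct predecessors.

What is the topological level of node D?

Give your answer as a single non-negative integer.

Answer: 1

Derivation:
Op 1: add_edge(C, H). Edges now: 1
Op 2: add_edge(G, B). Edges now: 2
Op 3: add_edge(F, D). Edges now: 3
Op 4: add_edge(A, D). Edges now: 4
Op 5: add_edge(F, E). Edges now: 5
Compute levels (Kahn BFS):
  sources (in-degree 0): A, C, F, G
  process A: level=0
    A->D: in-degree(D)=1, level(D)>=1
  process C: level=0
    C->H: in-degree(H)=0, level(H)=1, enqueue
  process F: level=0
    F->D: in-degree(D)=0, level(D)=1, enqueue
    F->E: in-degree(E)=0, level(E)=1, enqueue
  process G: level=0
    G->B: in-degree(B)=0, level(B)=1, enqueue
  process H: level=1
  process D: level=1
  process E: level=1
  process B: level=1
All levels: A:0, B:1, C:0, D:1, E:1, F:0, G:0, H:1
level(D) = 1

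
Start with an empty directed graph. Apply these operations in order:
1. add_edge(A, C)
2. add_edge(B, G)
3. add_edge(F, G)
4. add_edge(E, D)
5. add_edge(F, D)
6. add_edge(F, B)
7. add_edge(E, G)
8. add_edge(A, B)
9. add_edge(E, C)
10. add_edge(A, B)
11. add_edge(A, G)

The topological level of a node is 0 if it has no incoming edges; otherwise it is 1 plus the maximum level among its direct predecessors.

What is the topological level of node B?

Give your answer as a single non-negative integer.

Answer: 1

Derivation:
Op 1: add_edge(A, C). Edges now: 1
Op 2: add_edge(B, G). Edges now: 2
Op 3: add_edge(F, G). Edges now: 3
Op 4: add_edge(E, D). Edges now: 4
Op 5: add_edge(F, D). Edges now: 5
Op 6: add_edge(F, B). Edges now: 6
Op 7: add_edge(E, G). Edges now: 7
Op 8: add_edge(A, B). Edges now: 8
Op 9: add_edge(E, C). Edges now: 9
Op 10: add_edge(A, B) (duplicate, no change). Edges now: 9
Op 11: add_edge(A, G). Edges now: 10
Compute levels (Kahn BFS):
  sources (in-degree 0): A, E, F
  process A: level=0
    A->B: in-degree(B)=1, level(B)>=1
    A->C: in-degree(C)=1, level(C)>=1
    A->G: in-degree(G)=3, level(G)>=1
  process E: level=0
    E->C: in-degree(C)=0, level(C)=1, enqueue
    E->D: in-degree(D)=1, level(D)>=1
    E->G: in-degree(G)=2, level(G)>=1
  process F: level=0
    F->B: in-degree(B)=0, level(B)=1, enqueue
    F->D: in-degree(D)=0, level(D)=1, enqueue
    F->G: in-degree(G)=1, level(G)>=1
  process C: level=1
  process B: level=1
    B->G: in-degree(G)=0, level(G)=2, enqueue
  process D: level=1
  process G: level=2
All levels: A:0, B:1, C:1, D:1, E:0, F:0, G:2
level(B) = 1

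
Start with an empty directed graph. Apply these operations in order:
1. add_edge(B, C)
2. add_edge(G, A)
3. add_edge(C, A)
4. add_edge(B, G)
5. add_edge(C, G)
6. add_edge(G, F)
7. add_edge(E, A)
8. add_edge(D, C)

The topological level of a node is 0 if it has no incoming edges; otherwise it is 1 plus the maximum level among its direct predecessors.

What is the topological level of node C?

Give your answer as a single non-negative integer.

Op 1: add_edge(B, C). Edges now: 1
Op 2: add_edge(G, A). Edges now: 2
Op 3: add_edge(C, A). Edges now: 3
Op 4: add_edge(B, G). Edges now: 4
Op 5: add_edge(C, G). Edges now: 5
Op 6: add_edge(G, F). Edges now: 6
Op 7: add_edge(E, A). Edges now: 7
Op 8: add_edge(D, C). Edges now: 8
Compute levels (Kahn BFS):
  sources (in-degree 0): B, D, E
  process B: level=0
    B->C: in-degree(C)=1, level(C)>=1
    B->G: in-degree(G)=1, level(G)>=1
  process D: level=0
    D->C: in-degree(C)=0, level(C)=1, enqueue
  process E: level=0
    E->A: in-degree(A)=2, level(A)>=1
  process C: level=1
    C->A: in-degree(A)=1, level(A)>=2
    C->G: in-degree(G)=0, level(G)=2, enqueue
  process G: level=2
    G->A: in-degree(A)=0, level(A)=3, enqueue
    G->F: in-degree(F)=0, level(F)=3, enqueue
  process A: level=3
  process F: level=3
All levels: A:3, B:0, C:1, D:0, E:0, F:3, G:2
level(C) = 1

Answer: 1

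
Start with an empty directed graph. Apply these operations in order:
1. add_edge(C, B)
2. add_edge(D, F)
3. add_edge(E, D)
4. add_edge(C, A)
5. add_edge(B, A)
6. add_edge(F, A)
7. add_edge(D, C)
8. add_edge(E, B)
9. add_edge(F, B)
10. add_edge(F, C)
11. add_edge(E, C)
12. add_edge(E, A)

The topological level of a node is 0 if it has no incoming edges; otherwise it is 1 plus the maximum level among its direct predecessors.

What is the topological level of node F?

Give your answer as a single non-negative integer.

Answer: 2

Derivation:
Op 1: add_edge(C, B). Edges now: 1
Op 2: add_edge(D, F). Edges now: 2
Op 3: add_edge(E, D). Edges now: 3
Op 4: add_edge(C, A). Edges now: 4
Op 5: add_edge(B, A). Edges now: 5
Op 6: add_edge(F, A). Edges now: 6
Op 7: add_edge(D, C). Edges now: 7
Op 8: add_edge(E, B). Edges now: 8
Op 9: add_edge(F, B). Edges now: 9
Op 10: add_edge(F, C). Edges now: 10
Op 11: add_edge(E, C). Edges now: 11
Op 12: add_edge(E, A). Edges now: 12
Compute levels (Kahn BFS):
  sources (in-degree 0): E
  process E: level=0
    E->A: in-degree(A)=3, level(A)>=1
    E->B: in-degree(B)=2, level(B)>=1
    E->C: in-degree(C)=2, level(C)>=1
    E->D: in-degree(D)=0, level(D)=1, enqueue
  process D: level=1
    D->C: in-degree(C)=1, level(C)>=2
    D->F: in-degree(F)=0, level(F)=2, enqueue
  process F: level=2
    F->A: in-degree(A)=2, level(A)>=3
    F->B: in-degree(B)=1, level(B)>=3
    F->C: in-degree(C)=0, level(C)=3, enqueue
  process C: level=3
    C->A: in-degree(A)=1, level(A)>=4
    C->B: in-degree(B)=0, level(B)=4, enqueue
  process B: level=4
    B->A: in-degree(A)=0, level(A)=5, enqueue
  process A: level=5
All levels: A:5, B:4, C:3, D:1, E:0, F:2
level(F) = 2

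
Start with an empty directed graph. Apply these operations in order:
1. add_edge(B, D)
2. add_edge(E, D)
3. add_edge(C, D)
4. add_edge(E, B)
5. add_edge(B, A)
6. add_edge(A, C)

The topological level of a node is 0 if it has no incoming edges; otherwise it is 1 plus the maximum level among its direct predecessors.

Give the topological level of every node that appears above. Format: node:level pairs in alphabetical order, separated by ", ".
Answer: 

Answer: A:2, B:1, C:3, D:4, E:0

Derivation:
Op 1: add_edge(B, D). Edges now: 1
Op 2: add_edge(E, D). Edges now: 2
Op 3: add_edge(C, D). Edges now: 3
Op 4: add_edge(E, B). Edges now: 4
Op 5: add_edge(B, A). Edges now: 5
Op 6: add_edge(A, C). Edges now: 6
Compute levels (Kahn BFS):
  sources (in-degree 0): E
  process E: level=0
    E->B: in-degree(B)=0, level(B)=1, enqueue
    E->D: in-degree(D)=2, level(D)>=1
  process B: level=1
    B->A: in-degree(A)=0, level(A)=2, enqueue
    B->D: in-degree(D)=1, level(D)>=2
  process A: level=2
    A->C: in-degree(C)=0, level(C)=3, enqueue
  process C: level=3
    C->D: in-degree(D)=0, level(D)=4, enqueue
  process D: level=4
All levels: A:2, B:1, C:3, D:4, E:0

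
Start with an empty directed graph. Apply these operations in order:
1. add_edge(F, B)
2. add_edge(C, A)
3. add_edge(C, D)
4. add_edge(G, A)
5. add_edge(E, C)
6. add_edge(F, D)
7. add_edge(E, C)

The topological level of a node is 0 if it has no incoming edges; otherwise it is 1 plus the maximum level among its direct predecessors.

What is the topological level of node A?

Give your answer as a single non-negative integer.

Answer: 2

Derivation:
Op 1: add_edge(F, B). Edges now: 1
Op 2: add_edge(C, A). Edges now: 2
Op 3: add_edge(C, D). Edges now: 3
Op 4: add_edge(G, A). Edges now: 4
Op 5: add_edge(E, C). Edges now: 5
Op 6: add_edge(F, D). Edges now: 6
Op 7: add_edge(E, C) (duplicate, no change). Edges now: 6
Compute levels (Kahn BFS):
  sources (in-degree 0): E, F, G
  process E: level=0
    E->C: in-degree(C)=0, level(C)=1, enqueue
  process F: level=0
    F->B: in-degree(B)=0, level(B)=1, enqueue
    F->D: in-degree(D)=1, level(D)>=1
  process G: level=0
    G->A: in-degree(A)=1, level(A)>=1
  process C: level=1
    C->A: in-degree(A)=0, level(A)=2, enqueue
    C->D: in-degree(D)=0, level(D)=2, enqueue
  process B: level=1
  process A: level=2
  process D: level=2
All levels: A:2, B:1, C:1, D:2, E:0, F:0, G:0
level(A) = 2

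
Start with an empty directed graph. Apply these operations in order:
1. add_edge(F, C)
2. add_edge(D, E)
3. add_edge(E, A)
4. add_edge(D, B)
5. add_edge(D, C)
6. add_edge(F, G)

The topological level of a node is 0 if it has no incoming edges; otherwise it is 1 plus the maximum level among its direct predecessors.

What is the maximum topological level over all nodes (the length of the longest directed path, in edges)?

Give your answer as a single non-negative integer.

Op 1: add_edge(F, C). Edges now: 1
Op 2: add_edge(D, E). Edges now: 2
Op 3: add_edge(E, A). Edges now: 3
Op 4: add_edge(D, B). Edges now: 4
Op 5: add_edge(D, C). Edges now: 5
Op 6: add_edge(F, G). Edges now: 6
Compute levels (Kahn BFS):
  sources (in-degree 0): D, F
  process D: level=0
    D->B: in-degree(B)=0, level(B)=1, enqueue
    D->C: in-degree(C)=1, level(C)>=1
    D->E: in-degree(E)=0, level(E)=1, enqueue
  process F: level=0
    F->C: in-degree(C)=0, level(C)=1, enqueue
    F->G: in-degree(G)=0, level(G)=1, enqueue
  process B: level=1
  process E: level=1
    E->A: in-degree(A)=0, level(A)=2, enqueue
  process C: level=1
  process G: level=1
  process A: level=2
All levels: A:2, B:1, C:1, D:0, E:1, F:0, G:1
max level = 2

Answer: 2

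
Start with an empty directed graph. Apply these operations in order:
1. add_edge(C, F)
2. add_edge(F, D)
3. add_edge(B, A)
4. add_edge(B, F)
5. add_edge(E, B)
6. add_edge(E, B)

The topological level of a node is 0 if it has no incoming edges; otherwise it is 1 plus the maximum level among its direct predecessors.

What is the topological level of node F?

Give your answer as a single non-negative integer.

Answer: 2

Derivation:
Op 1: add_edge(C, F). Edges now: 1
Op 2: add_edge(F, D). Edges now: 2
Op 3: add_edge(B, A). Edges now: 3
Op 4: add_edge(B, F). Edges now: 4
Op 5: add_edge(E, B). Edges now: 5
Op 6: add_edge(E, B) (duplicate, no change). Edges now: 5
Compute levels (Kahn BFS):
  sources (in-degree 0): C, E
  process C: level=0
    C->F: in-degree(F)=1, level(F)>=1
  process E: level=0
    E->B: in-degree(B)=0, level(B)=1, enqueue
  process B: level=1
    B->A: in-degree(A)=0, level(A)=2, enqueue
    B->F: in-degree(F)=0, level(F)=2, enqueue
  process A: level=2
  process F: level=2
    F->D: in-degree(D)=0, level(D)=3, enqueue
  process D: level=3
All levels: A:2, B:1, C:0, D:3, E:0, F:2
level(F) = 2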